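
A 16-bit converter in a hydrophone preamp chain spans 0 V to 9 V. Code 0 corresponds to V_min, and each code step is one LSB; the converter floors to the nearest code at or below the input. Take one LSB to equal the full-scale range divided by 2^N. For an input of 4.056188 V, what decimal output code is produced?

29536

V_FS = 9 V. LSB = 9 V / 2^16 ≈ 137.3 µV.
(V_in − V_min) × 2^16/range = (4.056188 − (0)) × 65536/9 = 29536.260.
Floor → code = 29536.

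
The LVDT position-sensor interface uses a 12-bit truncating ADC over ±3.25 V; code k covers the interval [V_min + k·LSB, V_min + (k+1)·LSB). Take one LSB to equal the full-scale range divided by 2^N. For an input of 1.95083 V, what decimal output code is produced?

3277

Full-scale range = 3.25 V − (-3.25 V) = 6.5 V. LSB = 6.5 V / 2^12 ≈ 1.587 mV.
V_in − V_min = 1.95083 − (-3.25) = 5.20083 V.
Divide by LSB: 5.20083 × 4096/6.5 = 3277.3230.
Truncating gives code 3277.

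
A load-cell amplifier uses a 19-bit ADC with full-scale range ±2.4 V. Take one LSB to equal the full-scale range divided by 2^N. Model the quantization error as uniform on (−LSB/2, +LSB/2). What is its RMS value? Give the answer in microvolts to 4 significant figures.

2.643 µV

Full-scale range = 2.4 V − (-2.4 V) = 4.8 V.
One LSB is 4.8 V / 524288 = 9.15527 µV.
For a uniform distribution on [−LSB/2, +LSB/2], V_rms = LSB/√12 = 9.15527 µV/3.4641 = 2.643 µV.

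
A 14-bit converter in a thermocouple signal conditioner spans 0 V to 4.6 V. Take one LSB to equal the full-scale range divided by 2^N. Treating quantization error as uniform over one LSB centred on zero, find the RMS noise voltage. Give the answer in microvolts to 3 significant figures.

Full-scale range = 4.6 V.
LSB = 4.6 V / 2^14 = 280.76 µV.
σ_q = LSB/√12 = 280.76 µV/3.4641 = 81.0 µV.

81.0 µV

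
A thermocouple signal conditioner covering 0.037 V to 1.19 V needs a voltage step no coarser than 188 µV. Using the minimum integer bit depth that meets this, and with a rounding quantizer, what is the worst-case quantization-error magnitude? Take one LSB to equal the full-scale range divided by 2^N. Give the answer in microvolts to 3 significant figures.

70.4 µV

Span: 1.19 V − (0.037 V) = 1.153 V.
Need 2^N ≥ 1.153 V / 188 µV = 6133 → N_min = 13.
One LSB is 1.153 V / 8192 = 140.75 µV.
|e|_max = LSB/2 = 70.4 µV.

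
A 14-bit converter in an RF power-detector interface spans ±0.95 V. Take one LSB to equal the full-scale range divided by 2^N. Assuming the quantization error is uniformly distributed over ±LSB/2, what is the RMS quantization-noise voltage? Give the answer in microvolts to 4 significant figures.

Full-scale range = 0.95 V − (-0.95 V) = 1.9 V.
One LSB is 1.9 V / 16384 = 115.967 µV.
RMS of a uniform error over width LSB is LSB/√12 = 33.48 µV.

33.48 µV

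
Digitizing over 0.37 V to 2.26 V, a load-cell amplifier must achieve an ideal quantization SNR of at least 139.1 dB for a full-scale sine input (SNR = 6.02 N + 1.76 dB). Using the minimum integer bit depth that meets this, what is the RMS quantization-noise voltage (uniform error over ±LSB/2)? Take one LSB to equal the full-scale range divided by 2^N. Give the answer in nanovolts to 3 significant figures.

Full-scale range = 2.26 V − (0.37 V) = 1.89 V.
6.02 N + 1.76 ≥ 139.1 gives N ≥ 22.814, so the minimum integer is 23.
Step size = 1.89/8388608 V = 225.31 nV.
RMS noise = LSB/√12 = 65.0 nV.

65.0 nV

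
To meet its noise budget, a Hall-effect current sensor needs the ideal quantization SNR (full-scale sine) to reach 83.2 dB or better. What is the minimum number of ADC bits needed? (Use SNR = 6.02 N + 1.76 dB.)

N ≥ (83.2 − 1.76)/6.02 = 13.528 → N_min = 14.

14 bits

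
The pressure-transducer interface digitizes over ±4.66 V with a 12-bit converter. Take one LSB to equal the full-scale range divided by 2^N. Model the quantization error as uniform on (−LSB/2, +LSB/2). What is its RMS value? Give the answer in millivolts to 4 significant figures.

0.6568 mV

Full-scale range = 4.66 V − (-4.66 V) = 9.32 V.
One LSB is 9.32 V / 4096 = 2.27539 mV.
V_rms = LSB/√12 = 2.27539 mV / √12 = 0.6568 mV.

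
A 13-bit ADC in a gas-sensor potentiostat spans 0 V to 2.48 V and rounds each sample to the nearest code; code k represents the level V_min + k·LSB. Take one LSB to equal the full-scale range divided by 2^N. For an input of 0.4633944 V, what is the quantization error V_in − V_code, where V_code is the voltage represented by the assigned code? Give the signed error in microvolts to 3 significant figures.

Full-scale range = 2.48 V. LSB = 2.48 V / 2^13 ≈ 302.7 µV.
(V_in − V_min)/LSB = (0.4633944 − (0)) × 8192/2.48 = 1530.6963 → nearest code k = 1531.
V_code = 0 + (1531/8192) × 2.48 = 0.4634863281 V.
V_in − V_code = 0.4633944 − (0.4634863281) = −91.9 µV.

−91.9 µV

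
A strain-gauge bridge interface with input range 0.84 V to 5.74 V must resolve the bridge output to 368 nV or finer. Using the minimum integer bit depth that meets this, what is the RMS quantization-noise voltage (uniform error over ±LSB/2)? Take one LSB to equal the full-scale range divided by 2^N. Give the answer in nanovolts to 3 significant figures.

84.3 nV

The full-scale span is 5.74 − (0.84) = 4.9 V.
4.9 V / 368 nV = 1.332e7. Since 2^23 = 8388608 and 2^24 = 16777216, N = 24.
LSB = 4.9 V / 2^24 = 292.06 nV.
RMS noise = LSB/√12 = 84.3 nV.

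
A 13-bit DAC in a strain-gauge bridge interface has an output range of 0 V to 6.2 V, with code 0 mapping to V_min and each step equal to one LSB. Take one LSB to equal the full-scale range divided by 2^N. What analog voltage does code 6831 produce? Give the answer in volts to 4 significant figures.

Full-scale range = 6.2 V. LSB = 6.2 V / 2^13.
Output = V_min + (6831/8192) × range = 0 + 0.833862 × 6.2 V
      = 0 + 5.16995 = 5.16995 V.

5.170 V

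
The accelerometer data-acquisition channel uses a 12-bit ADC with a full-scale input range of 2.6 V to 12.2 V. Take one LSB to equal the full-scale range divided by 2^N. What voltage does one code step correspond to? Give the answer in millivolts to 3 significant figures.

Span: 12.2 V − (2.6 V) = 9.6 V.
2^12 = 4096 levels.
Step size = 9.6/4096 V = 2.34 mV.

2.34 mV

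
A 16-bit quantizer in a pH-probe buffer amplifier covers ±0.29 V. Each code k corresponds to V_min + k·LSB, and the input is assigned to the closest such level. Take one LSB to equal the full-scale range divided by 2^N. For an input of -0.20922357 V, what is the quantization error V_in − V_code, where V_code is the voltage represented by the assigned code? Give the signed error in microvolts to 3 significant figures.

+1.59 µV

The full-scale span is 0.29 − (-0.29) = 0.58 V. LSB = 0.58 V / 2^16 ≈ 8.850 µV.
Position in LSBs: (-0.20922357 − (-0.29)) × 65536/0.58 = 9127.1795; rounding gives k = 9127.
V_code = -0.29 + (9127/65536) × 0.58 = -0.20922515869 V.
V_in − V_code = -0.20922357 − (-0.20922515869) = +1.59 µV.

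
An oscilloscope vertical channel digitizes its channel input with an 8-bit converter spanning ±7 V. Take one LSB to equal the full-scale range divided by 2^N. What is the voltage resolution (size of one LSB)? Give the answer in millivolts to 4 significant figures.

54.69 mV

Range = 7 − (-7) = 14 V.
Number of codes = 2^8 = 256.
One LSB is 14 V / 256 = 54.69 mV.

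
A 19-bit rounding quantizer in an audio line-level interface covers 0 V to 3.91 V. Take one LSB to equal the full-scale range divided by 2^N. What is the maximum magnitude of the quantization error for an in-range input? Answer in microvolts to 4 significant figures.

V_FS = 3.91 V.
One LSB is 3.91 V / 524288 = 7.45773 µV.
Worst-case error for round-to-nearest is half an LSB: 3.729 µV.

3.729 µV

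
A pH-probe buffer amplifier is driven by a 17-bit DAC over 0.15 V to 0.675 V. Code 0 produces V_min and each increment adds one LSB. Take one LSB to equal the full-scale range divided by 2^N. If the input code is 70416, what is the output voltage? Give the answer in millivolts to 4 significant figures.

Full-scale range = 0.675 V − (0.15 V) = 0.525 V. LSB = 0.525 V / 2^17.
V_out = V_min + code × LSB = 0.15 V + 70416 × 0.525 V / 131072
      = 0.15 V + 0.282047 V = 0.432047 V.

432.0 mV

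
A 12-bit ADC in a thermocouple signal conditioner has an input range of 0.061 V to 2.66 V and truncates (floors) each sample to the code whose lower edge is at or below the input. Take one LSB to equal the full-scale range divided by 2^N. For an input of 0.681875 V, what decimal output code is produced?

978

The full-scale span is 2.66 − (0.061) = 2.599 V. LSB = 2.599 V / 2^12 ≈ 0.6345 mV.
(V_in − V_min) × 2^12/range = (0.681875 − (0.061)) × 4096/2.599 = 978.493.
Floor → code = 978.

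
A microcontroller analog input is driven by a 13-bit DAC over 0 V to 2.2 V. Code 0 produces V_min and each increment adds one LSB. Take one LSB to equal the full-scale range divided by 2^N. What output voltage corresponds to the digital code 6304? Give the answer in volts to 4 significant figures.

Span = 2.2 V. LSB = 2.2 V / 2^13.
V_out = V_min + code × LSB = 0 V + 6304 × 2.2 V / 8192
      = 0 + 1.69297 = 1.69297 V.

1.693 V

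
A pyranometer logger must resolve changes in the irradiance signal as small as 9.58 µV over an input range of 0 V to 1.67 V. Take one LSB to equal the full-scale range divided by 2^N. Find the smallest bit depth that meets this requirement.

18 bits

Span = 1.67 V.
Required number of levels: 1.67/9.58 µV = 174320; smallest N with 2^N ≥ that is 18.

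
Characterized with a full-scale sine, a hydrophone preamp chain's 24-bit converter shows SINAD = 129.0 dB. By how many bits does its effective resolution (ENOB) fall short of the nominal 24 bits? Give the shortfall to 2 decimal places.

N_eff = (129.0 − 1.76)/6.02 = 21.1362 bits.
Lost resolution: 24 − 21.1362 = 2.8638 bits.

2.86 bits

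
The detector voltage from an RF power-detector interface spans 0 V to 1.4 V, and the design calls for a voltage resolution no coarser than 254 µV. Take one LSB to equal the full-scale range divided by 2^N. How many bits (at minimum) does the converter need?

13 bits

Full-scale range = 1.4 V.
Need 2^N ≥ 1.4 V / 254 µV = 5512 → N_min = 13.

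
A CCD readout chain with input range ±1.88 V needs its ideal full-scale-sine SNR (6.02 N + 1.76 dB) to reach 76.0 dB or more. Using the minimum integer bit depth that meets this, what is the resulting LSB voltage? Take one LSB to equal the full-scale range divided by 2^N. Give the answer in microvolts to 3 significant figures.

Span: 1.88 V − (-1.88 V) = 3.76 V.
6.02 N + 1.76 ≥ 76.0 gives N ≥ 12.332, so the minimum integer is 13.
One LSB is 3.76 V / 8192 = 459 µV.

459 µV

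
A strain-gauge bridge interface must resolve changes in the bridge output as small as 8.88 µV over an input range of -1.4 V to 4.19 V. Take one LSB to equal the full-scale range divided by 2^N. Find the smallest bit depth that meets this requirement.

20 bits

The full-scale span is 4.19 − (-1.4) = 5.59 V.
Need 2^N ≥ 5.59 V / 8.88 µV = 629500 → N_min = 20.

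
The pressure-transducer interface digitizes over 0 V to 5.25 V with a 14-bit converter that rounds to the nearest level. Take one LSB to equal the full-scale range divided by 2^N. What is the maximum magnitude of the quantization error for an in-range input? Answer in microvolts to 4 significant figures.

Range is 5.25 V.
LSB = 5.25 V ÷ 2^14 = 5.25/16384 V = 320.435 µV.
|e|_max = LSB/2 = 160.2 µV.

160.2 µV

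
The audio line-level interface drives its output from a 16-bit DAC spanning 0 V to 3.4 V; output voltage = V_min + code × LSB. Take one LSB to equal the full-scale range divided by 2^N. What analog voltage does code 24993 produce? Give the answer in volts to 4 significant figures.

1.297 V

Span = 3.4 V. LSB = 3.4 V / 2^16.
V_out = 0 + 24993 × (3.4/65536) V
      = 0 + 1.29663 = 1.29663 V.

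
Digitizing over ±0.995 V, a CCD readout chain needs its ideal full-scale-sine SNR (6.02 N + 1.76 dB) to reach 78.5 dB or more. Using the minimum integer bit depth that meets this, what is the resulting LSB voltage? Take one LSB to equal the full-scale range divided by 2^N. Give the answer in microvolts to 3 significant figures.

Full-scale range = 0.995 V − (-0.995 V) = 1.99 V.
Required N = ⌈(78.5 − 1.76)/6.02⌉ = ⌈12.748⌉ = 13.
Step size = 1.99/8192 V = 243 µV.

243 µV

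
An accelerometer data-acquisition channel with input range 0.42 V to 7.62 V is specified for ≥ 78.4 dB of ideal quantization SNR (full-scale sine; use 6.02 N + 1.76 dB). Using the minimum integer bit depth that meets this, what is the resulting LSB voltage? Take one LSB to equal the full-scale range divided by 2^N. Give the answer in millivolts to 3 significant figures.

Full-scale range = 7.62 V − (0.42 V) = 7.2 V.
Solving 6.02 N ≥ 78.4 − 1.76: N ≥ 12.731. Round up → N = 13.
LSB = 7.2 V / 2^13 = 0.879 mV.

0.879 mV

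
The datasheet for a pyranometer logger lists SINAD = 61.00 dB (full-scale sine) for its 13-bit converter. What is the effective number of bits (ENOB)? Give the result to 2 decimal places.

ENOB = (61.00 − 1.76)/6.02 = 9.8405 bits.

9.84 bits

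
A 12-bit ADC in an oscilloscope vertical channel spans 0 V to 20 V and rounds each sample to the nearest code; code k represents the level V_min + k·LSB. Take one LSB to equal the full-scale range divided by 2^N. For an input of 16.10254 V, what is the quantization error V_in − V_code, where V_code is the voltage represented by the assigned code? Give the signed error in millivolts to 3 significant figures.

−0.976 mV

Range is 20 V. LSB = 20 V / 2^12 ≈ 4.883 mV.
Position in LSBs: (16.10254 − (0)) × 4096/20 = 3297.8002; rounding gives k = 3298.
V_code = 0 + (3298/4096) × 20 = 16.10351563 V.
e = 16.10254 − (16.10351563) = −0.976 mV.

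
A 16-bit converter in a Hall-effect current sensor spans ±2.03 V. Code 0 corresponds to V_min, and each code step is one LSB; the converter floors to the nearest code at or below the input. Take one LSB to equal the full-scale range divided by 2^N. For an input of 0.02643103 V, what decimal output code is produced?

33194

Range = 2.03 − (-2.03) = 4.06 V. LSB = 4.06 V / 2^16 ≈ 61.95 µV.
V_in − V_min = 0.02643103 − (-2.03) = 2.05643103 V.
Divide by LSB: 2.05643103 × 65536/4.06 = 33194.6463.
Truncating gives code 33194.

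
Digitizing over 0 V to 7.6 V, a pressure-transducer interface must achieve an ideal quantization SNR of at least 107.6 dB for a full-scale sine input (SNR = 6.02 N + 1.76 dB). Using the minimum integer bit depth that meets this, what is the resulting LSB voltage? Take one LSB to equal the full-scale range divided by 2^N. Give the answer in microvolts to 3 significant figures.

Full-scale range = 7.6 V.
N ≥ (107.6 − 1.76)/6.02 = 17.581 → N_min = 18.
Step size = 7.6/262144 V = 29.0 µV.

29.0 µV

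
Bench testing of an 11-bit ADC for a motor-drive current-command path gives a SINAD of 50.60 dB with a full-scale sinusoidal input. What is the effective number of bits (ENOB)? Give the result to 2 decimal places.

8.11 bits

ENOB = (50.60 − 1.76)/6.02 = 8.1130 bits.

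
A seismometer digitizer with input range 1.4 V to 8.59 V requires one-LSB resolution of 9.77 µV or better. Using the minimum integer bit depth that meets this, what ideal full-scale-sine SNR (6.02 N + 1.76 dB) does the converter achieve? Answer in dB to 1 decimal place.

122.2 dB

Range = 8.59 − (1.4) = 7.19 V.
Levels needed ≥ 7.19/9.77 µV = 735900. 2^20 = 1048576 suffices, so N_min = 20.
SNR = 6.02 × 20 + 1.76 = 122.16 dB.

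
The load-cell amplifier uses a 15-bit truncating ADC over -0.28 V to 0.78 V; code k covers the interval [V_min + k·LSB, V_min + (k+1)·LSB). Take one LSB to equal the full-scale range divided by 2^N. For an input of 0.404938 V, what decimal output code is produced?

Range = 0.78 − (-0.28) = 1.06 V. LSB = 1.06 V / 2^15 ≈ 32.35 µV.
(V_in − V_min) × 2^15/range = (0.404938 − (-0.28)) × 32768/1.06 = 21173.631.
Floor → code = 21173.

21173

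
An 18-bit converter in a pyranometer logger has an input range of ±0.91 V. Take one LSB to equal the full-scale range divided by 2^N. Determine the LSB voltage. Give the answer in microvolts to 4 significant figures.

Range = 0.91 − (-0.91) = 1.82 V.
Number of codes = 2^18 = 262144.
One LSB is 1.82 V / 262144 = 6.943 µV.

6.943 µV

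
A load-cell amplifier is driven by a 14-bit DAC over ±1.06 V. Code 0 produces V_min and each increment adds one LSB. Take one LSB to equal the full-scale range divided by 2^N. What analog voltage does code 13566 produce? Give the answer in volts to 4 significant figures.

0.6954 V

The full-scale span is 1.06 − (-1.06) = 2.12 V. LSB = 2.12 V / 2^14.
V_out = -1.06 + 13566 × (2.12/16384) V
      = -1.06 V + 1.75537 V = 0.695366 V.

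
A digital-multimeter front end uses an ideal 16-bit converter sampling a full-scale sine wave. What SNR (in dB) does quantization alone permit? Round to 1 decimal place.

6.02(16) + 1.76 = 96.32 + 1.76 = 98.08 dB.

98.1 dB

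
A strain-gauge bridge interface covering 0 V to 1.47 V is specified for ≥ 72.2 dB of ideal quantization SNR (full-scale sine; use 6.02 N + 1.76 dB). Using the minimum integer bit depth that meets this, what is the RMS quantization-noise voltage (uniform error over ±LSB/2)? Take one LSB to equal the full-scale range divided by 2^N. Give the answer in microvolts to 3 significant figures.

V_FS = 1.47 V.
N ≥ (72.2 − 1.76)/6.02 = 11.701 → N_min = 12.
One LSB is 1.47 V / 4096 = 358.89 µV.
V_rms = LSB/√12 = 104 µV.

104 µV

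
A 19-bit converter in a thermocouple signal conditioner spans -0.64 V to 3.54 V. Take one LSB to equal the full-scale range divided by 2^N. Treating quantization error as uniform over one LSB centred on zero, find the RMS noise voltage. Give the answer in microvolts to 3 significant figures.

Span: 3.54 V − (-0.64 V) = 4.18 V.
LSB = 4.18 V / 2^19 = 7.9727 µV.
V_rms = LSB/√12 = 7.9727 µV / √12 = 2.30 µV.

2.30 µV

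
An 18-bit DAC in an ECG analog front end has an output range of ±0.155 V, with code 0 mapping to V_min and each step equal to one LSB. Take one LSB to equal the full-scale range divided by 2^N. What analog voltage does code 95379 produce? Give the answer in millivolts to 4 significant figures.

Range = 0.155 − (-0.155) = 0.31 V. LSB = 0.31 V / 2^18.
V_out = V_min + code × LSB = -0.155 V + 95379 × 0.31 V / 262144
      = -0.155 + 0.112791 = -0.0422090 V.

-42.21 mV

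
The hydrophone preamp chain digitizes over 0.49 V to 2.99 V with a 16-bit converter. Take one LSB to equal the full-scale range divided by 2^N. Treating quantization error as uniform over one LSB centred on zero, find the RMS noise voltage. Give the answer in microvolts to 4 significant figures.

Range = 2.99 − (0.49) = 2.5 V.
One LSB is 2.5 V / 65536 = 38.1470 µV.
For a uniform distribution on [−LSB/2, +LSB/2], V_rms = LSB/√12 = 38.1470 µV/3.4641 = 11.01 µV.

11.01 µV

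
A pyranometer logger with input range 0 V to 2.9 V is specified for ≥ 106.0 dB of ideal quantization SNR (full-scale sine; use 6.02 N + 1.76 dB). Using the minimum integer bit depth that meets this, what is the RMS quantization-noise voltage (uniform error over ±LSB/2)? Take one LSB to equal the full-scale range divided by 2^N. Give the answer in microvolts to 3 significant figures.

Range is 2.9 V.
6.02 N + 1.76 ≥ 106.0 gives N ≥ 17.316, so the minimum integer is 18.
Step size = 2.9/262144 V = 11.063 µV.
σ_q = LSB/√12 = 11.063 µV/3.4641 = 3.19 µV.

3.19 µV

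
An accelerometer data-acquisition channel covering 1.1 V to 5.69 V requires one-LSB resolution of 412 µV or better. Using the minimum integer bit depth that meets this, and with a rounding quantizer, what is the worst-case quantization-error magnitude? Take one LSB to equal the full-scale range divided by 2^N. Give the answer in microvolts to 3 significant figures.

Range = 5.69 − (1.1) = 4.59 V.
4.59 V / 412 µV = 11140. Since 2^13 = 8192 and 2^14 = 16384, N = 14.
LSB = 4.59 V / 2^14 = 280.15 µV.
Max error for round-to-nearest is LSB/2 = 140 µV.

140 µV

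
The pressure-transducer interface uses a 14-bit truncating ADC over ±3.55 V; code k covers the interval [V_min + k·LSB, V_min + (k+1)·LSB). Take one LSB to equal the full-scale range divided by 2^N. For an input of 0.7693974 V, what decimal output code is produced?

The full-scale span is 3.55 − (-3.55) = 7.1 V. LSB = 7.1 V / 2^14 ≈ 433.3 µV.
(V_in − V_min) × 2^14/range = (0.7693974 − (-3.55)) × 16384/7.1 = 9967.466.
Floor → code = 9967.

9967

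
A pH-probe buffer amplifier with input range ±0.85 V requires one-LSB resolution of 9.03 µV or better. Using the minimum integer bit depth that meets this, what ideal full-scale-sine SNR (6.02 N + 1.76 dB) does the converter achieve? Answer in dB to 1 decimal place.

110.1 dB

Range = 0.85 − (-0.85) = 1.7 V.
Required number of levels: 1.7/9.03 µV = 188260; smallest N with 2^N ≥ that is 18.
SNR = 6.02 × 18 + 1.76 = 110.12 dB.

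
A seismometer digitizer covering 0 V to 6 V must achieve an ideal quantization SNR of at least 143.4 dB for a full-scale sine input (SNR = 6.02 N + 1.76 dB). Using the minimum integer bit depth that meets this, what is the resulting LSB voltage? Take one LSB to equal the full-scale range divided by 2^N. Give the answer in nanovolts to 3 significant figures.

V_FS = 6 V.
6.02 N + 1.76 ≥ 143.4 gives N ≥ 23.528, so the minimum integer is 24.
LSB = 6 V / 2^24 = 358 nV.

358 nV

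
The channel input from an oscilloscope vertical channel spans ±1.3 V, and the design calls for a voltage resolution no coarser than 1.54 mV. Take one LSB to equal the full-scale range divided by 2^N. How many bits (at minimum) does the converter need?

11 bits

The full-scale span is 1.3 − (-1.3) = 2.6 V.
2.6 V / 1.54 mV = 1688. Since 2^10 = 1024 and 2^11 = 2048, N = 11.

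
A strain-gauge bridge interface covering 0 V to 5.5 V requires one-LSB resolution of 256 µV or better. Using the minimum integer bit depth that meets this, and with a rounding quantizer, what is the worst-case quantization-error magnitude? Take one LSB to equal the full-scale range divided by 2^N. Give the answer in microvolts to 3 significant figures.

Span = 5.5 V.
Required number of levels: 5.5/256 µV = 21484; smallest N with 2^N ≥ that is 15.
One LSB is 5.5 V / 32768 = 167.85 µV.
Half an LSB is 83.9 µV.

83.9 µV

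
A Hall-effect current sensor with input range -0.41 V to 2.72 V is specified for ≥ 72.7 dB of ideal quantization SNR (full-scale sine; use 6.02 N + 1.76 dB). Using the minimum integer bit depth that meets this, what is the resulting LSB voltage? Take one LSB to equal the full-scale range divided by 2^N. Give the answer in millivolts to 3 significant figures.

0.764 mV

Range = 2.72 − (-0.41) = 3.13 V.
N ≥ (72.7 − 1.76)/6.02 = 11.784 → N_min = 12.
One LSB is 3.13 V / 4096 = 0.764 mV.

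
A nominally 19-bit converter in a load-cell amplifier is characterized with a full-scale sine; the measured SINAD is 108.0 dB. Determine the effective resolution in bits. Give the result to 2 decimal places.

ENOB = (SINAD − 1.76) / 6.02 = (108.0 − 1.76) / 6.02 = 106.24 / 6.02 = 17.6478.

17.65 bits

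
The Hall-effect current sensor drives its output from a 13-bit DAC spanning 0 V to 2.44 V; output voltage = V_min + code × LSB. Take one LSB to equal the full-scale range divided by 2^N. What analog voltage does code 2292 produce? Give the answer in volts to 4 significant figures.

Span = 2.44 V. LSB = 2.44 V / 2^13.
V_out = 0 + 2292 × (2.44/8192) V
      = 0 V + 0.682676 V = 0.682676 V.

0.6827 V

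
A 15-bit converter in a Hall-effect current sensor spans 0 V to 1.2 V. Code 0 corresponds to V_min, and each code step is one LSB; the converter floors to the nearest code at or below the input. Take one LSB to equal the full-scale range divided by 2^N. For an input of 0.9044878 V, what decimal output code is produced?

24698

V_FS = 1.2 V. LSB = 1.2 V / 2^15 ≈ 36.62 µV.
V_in − V_min = 0.9044878 − (0) = 0.9044878 V.
Divide by LSB: 0.9044878 × 32768/1.2 = 24698.5469.
Truncating gives code 24698.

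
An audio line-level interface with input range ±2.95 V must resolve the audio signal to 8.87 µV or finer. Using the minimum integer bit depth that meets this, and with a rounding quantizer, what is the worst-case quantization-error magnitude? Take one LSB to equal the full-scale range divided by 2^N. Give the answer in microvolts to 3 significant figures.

2.81 µV

Full-scale range = 2.95 V − (-2.95 V) = 5.9 V.
5.9 V / 8.87 µV = 665200. Since 2^19 = 524288 and 2^20 = 1048576, N = 20.
One LSB is 5.9 V / 1048576 = 5.6267 µV.
Half an LSB is 2.81 µV.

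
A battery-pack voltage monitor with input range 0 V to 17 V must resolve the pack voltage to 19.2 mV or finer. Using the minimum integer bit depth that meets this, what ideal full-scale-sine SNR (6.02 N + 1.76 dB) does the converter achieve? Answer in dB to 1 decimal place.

Span = 17 V.
Required number of levels: 17/19.2 mV = 885.42; smallest N with 2^N ≥ that is 10.
6.02(10) + 1.76 = 61.96 dB.

62.0 dB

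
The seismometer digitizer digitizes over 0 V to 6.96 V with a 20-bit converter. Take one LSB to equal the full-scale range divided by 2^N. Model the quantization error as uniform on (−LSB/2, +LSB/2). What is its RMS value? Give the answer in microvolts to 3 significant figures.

V_FS = 6.96 V.
LSB = 6.96 V / 2^20 = 6.6376 µV.
For a uniform distribution on [−LSB/2, +LSB/2], V_rms = LSB/√12 = 6.6376 µV/3.4641 = 1.92 µV.

1.92 µV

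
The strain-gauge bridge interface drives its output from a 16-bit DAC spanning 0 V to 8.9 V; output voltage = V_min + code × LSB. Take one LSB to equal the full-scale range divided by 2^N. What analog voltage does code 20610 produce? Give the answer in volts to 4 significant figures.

2.799 V

Span = 8.9 V. LSB = 8.9 V / 2^16.
Output = V_min + (20610/65536) × range = 0 + 0.314484 × 8.9 V
      = 0 + 2.79890 = 2.79890 V.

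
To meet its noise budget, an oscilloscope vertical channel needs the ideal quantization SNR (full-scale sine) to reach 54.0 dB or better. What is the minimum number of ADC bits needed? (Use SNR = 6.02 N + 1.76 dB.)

9 bits

Solving 6.02 N ≥ 54.0 − 1.76: N ≥ 8.678. Round up → N = 9.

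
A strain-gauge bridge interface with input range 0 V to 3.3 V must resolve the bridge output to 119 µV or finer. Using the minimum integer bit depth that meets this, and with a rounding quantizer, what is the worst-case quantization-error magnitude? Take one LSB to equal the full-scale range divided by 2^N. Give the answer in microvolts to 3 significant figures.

50.4 µV

Range is 3.3 V.
Required number of levels: 3.3/119 µV = 27731; smallest N with 2^N ≥ that is 15.
Step size = 3.3/32768 V = 100.71 µV.
Half an LSB is 50.4 µV.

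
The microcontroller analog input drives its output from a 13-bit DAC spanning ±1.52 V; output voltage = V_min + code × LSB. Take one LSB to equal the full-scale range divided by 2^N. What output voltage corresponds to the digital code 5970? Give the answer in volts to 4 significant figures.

The full-scale span is 1.52 − (-1.52) = 3.04 V. LSB = 3.04 V / 2^13.
V_out = V_min + code × LSB = -1.52 V + 5970 × 3.04 V / 8192
      = -1.52 V + 2.21543 V = 0.695430 V.

0.6954 V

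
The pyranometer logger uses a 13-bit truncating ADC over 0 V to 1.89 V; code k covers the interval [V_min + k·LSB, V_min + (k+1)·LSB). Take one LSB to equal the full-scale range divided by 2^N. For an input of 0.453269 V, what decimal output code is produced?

1964

V_FS = 1.89 V. LSB = 1.89 V / 2^13 ≈ 230.7 µV.
code = ⌊(V_in − V_min)/LSB⌋ = ⌊(V_in − V_min) × 2^13 / range⌋
     = ⌊(0.453269 − (0)) × 8192 / 1.89⌋ = ⌊0.453269 × 8192/1.89⌋
     = ⌊1964.645⌋ = 1964.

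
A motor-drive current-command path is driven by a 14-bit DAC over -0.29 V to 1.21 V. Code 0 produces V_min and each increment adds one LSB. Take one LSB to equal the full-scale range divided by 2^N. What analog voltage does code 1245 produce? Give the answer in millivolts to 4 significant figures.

-176.0 mV

Span: 1.21 V − (-0.29 V) = 1.5 V. LSB = 1.5 V / 2^14.
Output = V_min + (1245/16384) × range = -0.29 + 0.0759888 × 1.5 V
      = -0.29 + 0.113983 = -0.176017 V.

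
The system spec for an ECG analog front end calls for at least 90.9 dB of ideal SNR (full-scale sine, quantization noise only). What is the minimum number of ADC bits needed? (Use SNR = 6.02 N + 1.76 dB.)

15 bits

Required N = ⌈(90.9 − 1.76)/6.02⌉ = ⌈14.807⌉ = 15.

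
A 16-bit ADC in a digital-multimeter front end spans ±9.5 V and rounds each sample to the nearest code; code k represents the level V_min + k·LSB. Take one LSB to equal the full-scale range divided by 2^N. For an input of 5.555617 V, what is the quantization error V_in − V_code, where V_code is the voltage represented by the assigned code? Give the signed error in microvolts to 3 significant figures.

−62.3 µV

Full-scale range = 9.5 V − (-9.5 V) = 19 V. LSB = 19 V / 2^16 ≈ 289.9 µV.
(V_in − V_min)/LSB = (5.555617 − (-9.5)) × 65536/19 = 51930.7850 → nearest code k = 51931.
V_code = V_min + k × range/2^16 = -9.5 + 51931 × 19/65536 = 5.5556793213 V.
V_in − V_code = 5.555617 − (5.5556793213) = −62.3 µV.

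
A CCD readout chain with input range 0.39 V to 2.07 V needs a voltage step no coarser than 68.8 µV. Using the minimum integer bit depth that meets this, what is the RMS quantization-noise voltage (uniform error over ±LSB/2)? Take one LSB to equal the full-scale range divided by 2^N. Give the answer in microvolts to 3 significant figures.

Range = 2.07 − (0.39) = 1.68 V.
Need 2^N ≥ 1.68 V / 68.8 µV = 24420 → N_min = 15.
LSB = 1.68 V ÷ 2^15 = 1.68/32768 V = 51.270 µV.
RMS noise = LSB/√12 = 14.8 µV.

14.8 µV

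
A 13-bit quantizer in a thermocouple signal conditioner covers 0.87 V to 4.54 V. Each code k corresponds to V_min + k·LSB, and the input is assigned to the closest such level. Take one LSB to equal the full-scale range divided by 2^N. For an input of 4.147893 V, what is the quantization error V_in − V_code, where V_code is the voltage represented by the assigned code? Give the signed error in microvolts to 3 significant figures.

The full-scale span is 4.54 − (0.87) = 3.67 V. LSB = 3.67 V / 2^13 ≈ 448.0 µV.
(V_in − V_min)/LSB = (4.147893 − (0.87)) × 8192/3.67 = 7316.7573 → nearest code k = 7317.
V_code = V_min + k × range/2^13 = 0.87 + 7317 × 3.67/8192 = 4.148001709 V.
Error = V_in − V_code = 4.147893 − (4.148001709) = −109 µV.

−109 µV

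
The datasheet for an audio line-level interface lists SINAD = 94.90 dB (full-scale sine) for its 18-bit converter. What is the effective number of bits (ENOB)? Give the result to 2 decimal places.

ENOB = (SINAD − 1.76) / 6.02 = (94.90 − 1.76) / 6.02 = 93.14 / 6.02 = 15.4718.

15.47 bits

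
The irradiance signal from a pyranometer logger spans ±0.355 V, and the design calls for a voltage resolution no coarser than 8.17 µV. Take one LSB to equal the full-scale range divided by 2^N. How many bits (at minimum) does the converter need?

The full-scale span is 0.355 − (-0.355) = 0.71 V.
0.71 V / 8.17 µV = 86900. Since 2^16 = 65536 and 2^17 = 131072, N = 17.

17 bits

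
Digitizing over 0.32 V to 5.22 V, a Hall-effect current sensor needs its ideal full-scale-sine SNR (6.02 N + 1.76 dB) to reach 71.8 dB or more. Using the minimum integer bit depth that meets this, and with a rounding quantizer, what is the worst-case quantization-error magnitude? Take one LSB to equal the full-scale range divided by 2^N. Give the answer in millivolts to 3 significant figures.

Full-scale range = 5.22 V − (0.32 V) = 4.9 V.
Required N = ⌈(71.8 − 1.76)/6.02⌉ = ⌈11.635⌉ = 12.
LSB = 4.9 V / 2^12 = 1.1963 mV.
Max error for round-to-nearest is LSB/2 = 0.598 mV.

0.598 mV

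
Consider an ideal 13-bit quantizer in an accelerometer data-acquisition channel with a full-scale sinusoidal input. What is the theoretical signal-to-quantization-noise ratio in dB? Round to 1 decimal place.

SNR = 6.02·13 + 1.76 = 80.02 dB.

80.0 dB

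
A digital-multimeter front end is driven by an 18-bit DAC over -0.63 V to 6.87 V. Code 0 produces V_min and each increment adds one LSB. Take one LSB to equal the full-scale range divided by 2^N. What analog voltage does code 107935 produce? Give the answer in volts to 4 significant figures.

The full-scale span is 6.87 − (-0.63) = 7.5 V. LSB = 7.5 V / 2^18.
Output = V_min + (107935/262144) × range = -0.63 + 0.411739 × 7.5 V
      = -0.63 + 3.08805 = 2.45805 V.

2.458 V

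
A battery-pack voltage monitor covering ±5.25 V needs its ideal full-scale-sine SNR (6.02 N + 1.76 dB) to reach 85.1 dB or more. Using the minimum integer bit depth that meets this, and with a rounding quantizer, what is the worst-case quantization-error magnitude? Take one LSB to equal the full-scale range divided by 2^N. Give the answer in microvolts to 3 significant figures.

320 µV

Span: 5.25 V − (-5.25 V) = 10.5 V.
Solving 6.02 N ≥ 85.1 − 1.76: N ≥ 13.844. Round up → N = 14.
LSB = 10.5 V / 2^14 = 0.64087 mV.
Half an LSB is 320 µV.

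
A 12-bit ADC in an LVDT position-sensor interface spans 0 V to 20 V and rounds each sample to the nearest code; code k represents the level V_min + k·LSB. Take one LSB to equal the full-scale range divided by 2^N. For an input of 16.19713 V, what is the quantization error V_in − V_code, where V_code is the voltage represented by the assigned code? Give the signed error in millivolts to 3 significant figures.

V_FS = 20 V. LSB = 20 V / 2^12 ≈ 4.883 mV.
(16.19713 − (0)) / LSB = 16.19713 × 4096/20 = 3317.1722. Nearest integer: k = 3317.
V_code = V_min + k × range/2^12 = 0 + 3317 × 20/4096 = 16.19628906 V.
e = 16.19713 − (16.19628906) = +0.841 mV.

+0.841 mV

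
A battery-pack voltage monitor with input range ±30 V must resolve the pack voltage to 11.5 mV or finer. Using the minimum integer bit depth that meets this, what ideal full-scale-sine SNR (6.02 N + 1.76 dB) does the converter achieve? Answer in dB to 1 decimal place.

80.0 dB

The full-scale span is 30 − (-30) = 60 V.
60 V / 11.5 mV = 5217. Since 2^12 = 4096 and 2^13 = 8192, N = 13.
6.02(13) + 1.76 = 80.02 dB.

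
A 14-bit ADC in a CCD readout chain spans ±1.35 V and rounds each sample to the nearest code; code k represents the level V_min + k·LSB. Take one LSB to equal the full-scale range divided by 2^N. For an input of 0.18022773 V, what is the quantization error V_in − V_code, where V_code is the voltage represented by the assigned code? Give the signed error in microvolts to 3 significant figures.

−57.9 µV

Full-scale range = 1.35 V − (-1.35 V) = 2.7 V. LSB = 2.7 V / 2^14 ≈ 164.8 µV.
(0.18022773 − (-1.35)) / LSB = 1.53022773 × 16384/2.7 = 9285.6486. Nearest integer: k = 9286.
V_code = -1.35 + (9286/16384) × 2.7 = 0.18028564453 V.
V_in − V_code = 0.18022773 − (0.18028564453) = −57.9 µV.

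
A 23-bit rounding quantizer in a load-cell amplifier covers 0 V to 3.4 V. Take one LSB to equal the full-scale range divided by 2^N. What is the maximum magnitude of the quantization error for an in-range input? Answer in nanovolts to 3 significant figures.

Full-scale range = 3.4 V.
LSB = 3.4 V ÷ 2^23 = 3.4/8388608 V = 405.31 nV.
A rounding quantizer has |error| ≤ LSB/2 = 203 nV.

203 nV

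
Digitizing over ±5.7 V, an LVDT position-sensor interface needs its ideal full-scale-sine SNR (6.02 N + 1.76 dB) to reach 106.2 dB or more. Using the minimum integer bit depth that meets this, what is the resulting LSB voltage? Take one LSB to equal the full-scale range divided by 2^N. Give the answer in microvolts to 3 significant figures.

43.5 µV

Full-scale range = 5.7 V − (-5.7 V) = 11.4 V.
Required N = ⌈(106.2 − 1.76)/6.02⌉ = ⌈17.349⌉ = 18.
One LSB is 11.4 V / 262144 = 43.5 µV.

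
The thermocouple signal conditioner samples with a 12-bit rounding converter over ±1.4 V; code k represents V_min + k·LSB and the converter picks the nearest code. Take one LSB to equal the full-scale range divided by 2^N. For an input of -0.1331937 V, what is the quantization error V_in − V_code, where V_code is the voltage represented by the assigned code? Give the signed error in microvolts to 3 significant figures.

Range = 1.4 − (-1.4) = 2.8 V. LSB = 2.8 V / 2^12 ≈ 0.6836 mV.
Position in LSBs: (-0.1331937 − (-1.4)) × 4096/2.8 = 1853.1566; rounding gives k = 1853.
V_code = -1.4 + (1853/4096) × 2.8 = -0.1333007813 V.
e = -0.1331937 − (-0.1333007813) = +107 µV.

+107 µV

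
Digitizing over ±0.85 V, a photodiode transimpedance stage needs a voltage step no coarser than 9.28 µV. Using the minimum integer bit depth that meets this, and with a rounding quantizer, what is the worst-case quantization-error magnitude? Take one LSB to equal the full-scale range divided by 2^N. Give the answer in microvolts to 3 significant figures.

3.24 µV

Full-scale range = 0.85 V − (-0.85 V) = 1.7 V.
Levels needed ≥ 1.7/9.28 µV = 183200. 2^18 = 262144 suffices, so N_min = 18.
Step size = 1.7/262144 V = 6.4850 µV.
Half an LSB is 3.24 µV.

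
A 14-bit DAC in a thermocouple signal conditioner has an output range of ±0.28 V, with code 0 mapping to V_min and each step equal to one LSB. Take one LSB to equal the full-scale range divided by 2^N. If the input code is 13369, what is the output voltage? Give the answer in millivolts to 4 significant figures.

176.9 mV

The full-scale span is 0.28 − (-0.28) = 0.56 V. LSB = 0.56 V / 2^14.
Output = V_min + (13369/16384) × range = -0.28 + 0.815979 × 0.56 V
      = -0.28 V + 0.456948 V = 0.176948 V.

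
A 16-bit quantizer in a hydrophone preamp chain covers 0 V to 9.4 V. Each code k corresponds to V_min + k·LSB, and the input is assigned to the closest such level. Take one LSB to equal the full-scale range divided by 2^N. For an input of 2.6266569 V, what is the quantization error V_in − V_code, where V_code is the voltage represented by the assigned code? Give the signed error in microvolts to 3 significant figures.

−24.6 µV

Full-scale range = 9.4 V. LSB = 9.4 V / 2^16 ≈ 143.4 µV.
(V_in − V_min)/LSB = (2.6266569 − (0)) × 65536/9.4 = 18312.8284 → nearest code k = 18313.
V_code = 0 + (18313/65536) × 9.4 = 2.6266815186 V.
V_in − V_code = 2.6266569 − (2.6266815186) = −24.6 µV.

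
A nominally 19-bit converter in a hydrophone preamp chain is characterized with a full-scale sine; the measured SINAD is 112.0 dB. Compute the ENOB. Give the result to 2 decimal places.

(112.0 − 1.76) / 6.02 = 110.24/6.02 = 18.3123 effective bits.

18.31 bits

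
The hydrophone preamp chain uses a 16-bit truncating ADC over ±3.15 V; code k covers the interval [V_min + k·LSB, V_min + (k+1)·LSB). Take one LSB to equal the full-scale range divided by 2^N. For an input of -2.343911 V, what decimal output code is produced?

The full-scale span is 3.15 − (-3.15) = 6.3 V. LSB = 6.3 V / 2^16 ≈ 96.13 µV.
code = ⌊(V_in − V_min)/LSB⌋ = ⌊(V_in − V_min) × 2^16 / range⌋
     = ⌊(-2.343911 − (-3.15)) × 65536 / 6.3⌋ = ⌊0.806089 × 65536/6.3⌋
     = ⌊8385.373⌋ = 8385.

8385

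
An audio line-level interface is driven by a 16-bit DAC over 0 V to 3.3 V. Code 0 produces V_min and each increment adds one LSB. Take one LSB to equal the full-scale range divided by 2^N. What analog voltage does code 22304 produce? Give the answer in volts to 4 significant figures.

1.123 V

V_FS = 3.3 V. LSB = 3.3 V / 2^16.
V_out = 0 + 22304 × (3.3/65536) V
      = 0 + 1.12310 = 1.12310 V.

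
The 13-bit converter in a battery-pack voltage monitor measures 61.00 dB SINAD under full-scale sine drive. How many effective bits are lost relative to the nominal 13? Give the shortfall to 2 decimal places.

3.16 bits

ENOB = (SINAD − 1.76)/6.02 = (61.00 − 1.76)/6.02 = 9.8405 bits.
13 − 9.8405 = 3.16 bits below nominal.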